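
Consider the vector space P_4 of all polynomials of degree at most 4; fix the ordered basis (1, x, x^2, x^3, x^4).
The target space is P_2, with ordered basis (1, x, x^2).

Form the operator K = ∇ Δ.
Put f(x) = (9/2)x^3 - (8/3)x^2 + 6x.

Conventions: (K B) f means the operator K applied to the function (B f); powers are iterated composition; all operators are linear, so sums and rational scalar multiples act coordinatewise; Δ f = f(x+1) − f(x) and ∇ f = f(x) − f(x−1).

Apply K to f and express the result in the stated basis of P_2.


Δ f = (27/2)x^2 + (49/6)x + 47/6
∇ Δ f = 27x - 16/3

the image equals g(x) = 27x - 16/3


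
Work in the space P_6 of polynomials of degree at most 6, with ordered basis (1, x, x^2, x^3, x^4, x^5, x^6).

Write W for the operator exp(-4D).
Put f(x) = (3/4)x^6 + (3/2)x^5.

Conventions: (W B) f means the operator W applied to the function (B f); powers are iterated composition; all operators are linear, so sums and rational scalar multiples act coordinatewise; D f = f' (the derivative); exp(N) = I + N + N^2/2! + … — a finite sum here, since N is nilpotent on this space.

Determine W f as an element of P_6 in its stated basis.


order-1 term: -18x^5 - 30x^4
order-2 term: 180x^4 + 240x^3
order-3 term: -960x^3 - 960x^2
order-4 term: 2880x^2 + 1920x
order-5 term: -4608x - 1536
order-6 term: 3072
the series for exp(-4D) f terminates at order 6
exp(-4D) f = (3/4)x^6 - (33/2)x^5 + 150x^4 - 720x^3 + 1920x^2 - 2688x + 1536

the result is g(x) = (3/4)x^6 - (33/2)x^5 + 150x^4 - 720x^3 + 1920x^2 - 2688x + 1536


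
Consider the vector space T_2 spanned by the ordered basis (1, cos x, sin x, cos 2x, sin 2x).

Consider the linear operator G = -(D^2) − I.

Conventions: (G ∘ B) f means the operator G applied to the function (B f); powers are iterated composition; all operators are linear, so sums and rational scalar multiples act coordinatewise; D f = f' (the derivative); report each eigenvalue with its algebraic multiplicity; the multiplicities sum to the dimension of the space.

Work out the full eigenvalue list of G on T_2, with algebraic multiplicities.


λ = -1 (multiplicity 1), λ = 0 (multiplicity 2), λ = 3 (multiplicity 2)

image of 1: -1
image of cos x: 0
image of sin x: 0
image of cos 2x: 3cos 2x
image of sin 2x: 3sin 2x
the matrix is diagonal; its diagonal is (-1, 0, 0, 3, 3)
for a triangular matrix the eigenvalues are the diagonal entries, with algebraic multiplicity their repetition count


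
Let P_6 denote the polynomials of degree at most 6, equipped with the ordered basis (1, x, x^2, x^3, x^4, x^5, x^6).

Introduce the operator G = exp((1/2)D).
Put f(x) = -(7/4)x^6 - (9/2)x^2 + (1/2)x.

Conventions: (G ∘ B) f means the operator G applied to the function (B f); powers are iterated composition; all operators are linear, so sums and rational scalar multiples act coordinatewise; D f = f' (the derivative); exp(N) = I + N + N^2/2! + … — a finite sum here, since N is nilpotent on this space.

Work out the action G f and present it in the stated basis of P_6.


the result is g(x) = -(7/4)x^6 - (21/4)x^5 - (105/16)x^4 - (35/8)x^3 - (393/64)x^2 - (277/64)x - 231/256

order-1 term: -(21/4)x^5 - (9/2)x + 1/4
order-2 term: -(105/16)x^4 - 9/8
order-3 term: -(35/8)x^3
order-4 term: -(105/64)x^2
order-5 term: -(21/64)x
order-6 term: -7/256
the series for exp((1/2)D) f terminates at order 6
exp((1/2)D) f = -(7/4)x^6 - (21/4)x^5 - (105/16)x^4 - (35/8)x^3 - (393/64)x^2 - (277/64)x - 231/256


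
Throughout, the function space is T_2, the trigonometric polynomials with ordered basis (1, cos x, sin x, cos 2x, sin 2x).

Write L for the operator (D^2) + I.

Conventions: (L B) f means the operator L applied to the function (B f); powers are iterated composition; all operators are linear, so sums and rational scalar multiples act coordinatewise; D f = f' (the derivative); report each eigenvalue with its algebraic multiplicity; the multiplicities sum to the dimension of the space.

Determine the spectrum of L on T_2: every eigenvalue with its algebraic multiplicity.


image of 1: 1
image of cos x: 0
image of sin x: 0
image of cos 2x: -3cos 2x
image of sin 2x: -3sin 2x
the matrix is diagonal; its diagonal is (1, 0, 0, -3, -3)
for a triangular matrix the eigenvalues are the diagonal entries, with algebraic multiplicity their repetition count

λ = -3 (multiplicity 2), λ = 0 (multiplicity 2), λ = 1 (multiplicity 1)


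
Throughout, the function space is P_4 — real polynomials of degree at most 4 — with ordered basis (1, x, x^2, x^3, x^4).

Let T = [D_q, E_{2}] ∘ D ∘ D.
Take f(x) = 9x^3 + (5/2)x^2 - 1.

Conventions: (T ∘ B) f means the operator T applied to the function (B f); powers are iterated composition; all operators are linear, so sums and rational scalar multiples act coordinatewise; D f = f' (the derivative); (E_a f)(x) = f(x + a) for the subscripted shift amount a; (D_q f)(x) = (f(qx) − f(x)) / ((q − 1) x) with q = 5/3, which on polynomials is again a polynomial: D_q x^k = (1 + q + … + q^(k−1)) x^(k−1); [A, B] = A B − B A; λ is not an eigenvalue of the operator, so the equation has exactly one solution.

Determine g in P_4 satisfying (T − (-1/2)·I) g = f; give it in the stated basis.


the image equals g(x) = 18x^3 + 5x^2 - 2

write g with unknown coordinates in the stated basis and equate coefficients in (T − (-1/2)·I) g = f
solving from the highest basis element down gives g = 18x^3 + 5x^2 - 2
check: T g = 0
so T g − (-1/2)·g = 9x^3 + (5/2)x^2 - 1 = f ✓


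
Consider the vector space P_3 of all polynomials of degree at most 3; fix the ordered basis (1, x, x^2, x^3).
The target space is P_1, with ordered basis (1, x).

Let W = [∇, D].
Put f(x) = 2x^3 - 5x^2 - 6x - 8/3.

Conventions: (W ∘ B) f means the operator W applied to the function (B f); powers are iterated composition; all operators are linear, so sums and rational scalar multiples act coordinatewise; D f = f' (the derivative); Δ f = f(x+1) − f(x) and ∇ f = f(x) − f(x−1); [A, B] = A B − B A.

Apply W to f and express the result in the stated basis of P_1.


the result is g(x) = 0

D f = 6x^2 - 10x - 6
∇ D f = 12x - 16
∇ f = 6x^2 - 16x + 1
D ∇ f = 12x - 16
[∇, D] f = 0


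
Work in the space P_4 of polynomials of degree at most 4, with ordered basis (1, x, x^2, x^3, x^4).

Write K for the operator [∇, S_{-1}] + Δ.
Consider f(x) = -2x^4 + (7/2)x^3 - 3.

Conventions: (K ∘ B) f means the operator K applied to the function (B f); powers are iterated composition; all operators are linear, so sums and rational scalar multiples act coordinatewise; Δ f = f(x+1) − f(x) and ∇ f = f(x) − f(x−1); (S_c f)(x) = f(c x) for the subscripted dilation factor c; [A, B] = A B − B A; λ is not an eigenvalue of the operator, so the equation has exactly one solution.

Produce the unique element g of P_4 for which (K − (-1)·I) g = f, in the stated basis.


the result is g(x) = -2x^4 + (55/2)x^3 + (189/2)x^2 - (1251/2)x - 1387/2

write g with unknown coordinates in the stated basis and equate coefficients in (K − (-1)·I) g = f
solving from the highest basis element down gives g = -2x^4 + (55/2)x^3 + (189/2)x^2 - (1251/2)x - 1387/2
check: K g = -24x^3 - (189/2)x^2 + (1251/2)x + 1381/2
so K g − (-1)·g = -2x^4 + (7/2)x^3 - 3 = f ✓


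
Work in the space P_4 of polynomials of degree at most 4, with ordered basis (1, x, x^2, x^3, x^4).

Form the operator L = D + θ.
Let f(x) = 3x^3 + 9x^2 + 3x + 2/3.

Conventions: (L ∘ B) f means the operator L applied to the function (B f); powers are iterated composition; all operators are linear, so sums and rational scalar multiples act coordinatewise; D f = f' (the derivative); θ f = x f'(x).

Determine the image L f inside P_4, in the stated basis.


D f = 9x^2 + 18x + 3
θ f = 9x^3 + 18x^2 + 3x
(D + θ) f = 9x^3 + 27x^2 + 21x + 3

g(x) = 9x^3 + 27x^2 + 21x + 3


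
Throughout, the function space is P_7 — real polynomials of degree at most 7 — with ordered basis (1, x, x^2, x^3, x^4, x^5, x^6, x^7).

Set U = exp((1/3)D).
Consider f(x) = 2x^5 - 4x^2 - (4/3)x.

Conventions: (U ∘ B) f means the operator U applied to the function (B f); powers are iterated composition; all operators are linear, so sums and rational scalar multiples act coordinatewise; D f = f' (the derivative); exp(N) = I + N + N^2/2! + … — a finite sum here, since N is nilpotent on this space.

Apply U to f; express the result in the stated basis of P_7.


g(x) = 2x^5 + (10/3)x^4 + (20/9)x^3 - (88/27)x^2 - (314/81)x - 214/243

order-1 term: (10/3)x^4 - (8/3)x - 4/9
order-2 term: (20/9)x^3 - 4/9
order-3 term: (20/27)x^2
order-4 term: (10/81)x
order-5 term: 2/243
the series for exp((1/3)D) f terminates at order 5
exp((1/3)D) f = 2x^5 + (10/3)x^4 + (20/9)x^3 - (88/27)x^2 - (314/81)x - 214/243


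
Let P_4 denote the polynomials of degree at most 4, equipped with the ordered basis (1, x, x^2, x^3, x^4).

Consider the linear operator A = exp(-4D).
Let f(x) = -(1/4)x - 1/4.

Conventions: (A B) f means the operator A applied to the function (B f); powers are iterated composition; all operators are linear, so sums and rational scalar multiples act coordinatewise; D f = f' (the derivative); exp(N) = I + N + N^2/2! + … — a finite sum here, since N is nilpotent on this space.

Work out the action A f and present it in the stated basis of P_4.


order-1 term: 1
the series for exp(-4D) f terminates at order 1
exp(-4D) f = -(1/4)x + 3/4

the result is g(x) = -(1/4)x + 3/4


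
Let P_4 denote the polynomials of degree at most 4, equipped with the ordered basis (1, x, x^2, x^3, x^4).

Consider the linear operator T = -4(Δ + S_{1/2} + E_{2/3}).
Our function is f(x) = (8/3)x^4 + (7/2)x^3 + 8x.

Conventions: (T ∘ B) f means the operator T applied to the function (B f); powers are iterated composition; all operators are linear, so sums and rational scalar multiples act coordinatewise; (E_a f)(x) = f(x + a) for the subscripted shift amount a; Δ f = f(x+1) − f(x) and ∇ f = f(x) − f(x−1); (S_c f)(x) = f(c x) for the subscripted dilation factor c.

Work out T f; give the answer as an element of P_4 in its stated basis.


Δ f = (32/3)x^3 + (53/2)x^2 + (127/6)x + 85/6
S_{1/2} f = (1/6)x^4 + (7/16)x^3 + 4x
E_{2/3} f = (8/3)x^4 + (191/18)x^3 + (127/9)x^2 + (1282/81)x + 1676/243
(Δ + S_{1/2} + E_{2/3}) f = (17/6)x^4 + (3127/144)x^3 + (731/18)x^2 + (6641/162)x + 10237/486
(-4(Δ + S_{1/2} + E_{2/3})) f = -(34/3)x^4 - (3127/36)x^3 - (1462/9)x^2 - (13282/81)x - 20474/243

g(x) = -(34/3)x^4 - (3127/36)x^3 - (1462/9)x^2 - (13282/81)x - 20474/243


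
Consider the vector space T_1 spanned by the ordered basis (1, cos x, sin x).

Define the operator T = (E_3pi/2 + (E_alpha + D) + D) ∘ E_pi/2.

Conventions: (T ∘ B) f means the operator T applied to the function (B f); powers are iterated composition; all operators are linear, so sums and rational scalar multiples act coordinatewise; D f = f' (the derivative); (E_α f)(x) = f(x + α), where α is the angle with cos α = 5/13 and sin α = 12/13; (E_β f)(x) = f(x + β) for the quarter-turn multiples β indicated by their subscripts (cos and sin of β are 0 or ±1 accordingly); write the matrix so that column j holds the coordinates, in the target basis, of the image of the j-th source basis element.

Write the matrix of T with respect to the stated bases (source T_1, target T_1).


image of 1: 2
image of cos x: -(25/13)cos x - (5/13)sin x
image of sin x: (5/13)cos x - (25/13)sin x
each image's coordinates form column j of the matrix

the matrix is [[2, 0, 0]; [0, -25/13, 5/13]; [0, -5/13, -25/13]] (rows listed top to bottom)


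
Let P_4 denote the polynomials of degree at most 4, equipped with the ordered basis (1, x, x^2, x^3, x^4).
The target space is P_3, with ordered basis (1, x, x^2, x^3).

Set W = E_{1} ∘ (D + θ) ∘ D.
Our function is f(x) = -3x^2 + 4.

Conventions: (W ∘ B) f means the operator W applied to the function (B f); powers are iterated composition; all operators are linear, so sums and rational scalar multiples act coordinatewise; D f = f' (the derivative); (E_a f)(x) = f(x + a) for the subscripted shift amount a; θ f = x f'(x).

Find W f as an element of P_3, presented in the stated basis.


the image equals g(x) = -6x - 12

D f = -6x
D D f = -6
θ D f = -6x
(D + θ) D f = -6x - 6
E_{1} ((D + θ) ∘ D) f = -6x - 12


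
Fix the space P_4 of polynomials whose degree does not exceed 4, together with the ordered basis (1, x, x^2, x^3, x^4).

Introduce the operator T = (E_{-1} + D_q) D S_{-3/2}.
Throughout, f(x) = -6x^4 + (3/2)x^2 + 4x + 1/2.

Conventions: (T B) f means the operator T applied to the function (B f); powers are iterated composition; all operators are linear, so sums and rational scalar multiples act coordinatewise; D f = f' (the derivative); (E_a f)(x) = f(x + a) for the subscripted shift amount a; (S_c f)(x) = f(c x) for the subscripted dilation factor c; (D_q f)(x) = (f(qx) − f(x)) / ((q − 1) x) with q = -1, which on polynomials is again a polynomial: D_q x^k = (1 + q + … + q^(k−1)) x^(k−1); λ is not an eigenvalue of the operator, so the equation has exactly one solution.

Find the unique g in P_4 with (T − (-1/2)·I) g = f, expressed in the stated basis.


the result is g(x) = -12x^4 + 486x^3 + (17745/2)x^2 - (196139/2)x - 284852

write g with unknown coordinates in the stated basis and equate coefficients in (T − (-1/2)·I) g = f
solving from the highest basis element down gives g = -12x^4 + 486x^3 + (17745/2)x^2 - (196139/2)x - 284852
check: T g = -243x^3 - (17739/4)x^2 + (196155/4)x + 284853/2
so T g − (-1/2)·g = -6x^4 + (3/2)x^2 + 4x + 1/2 = f ✓


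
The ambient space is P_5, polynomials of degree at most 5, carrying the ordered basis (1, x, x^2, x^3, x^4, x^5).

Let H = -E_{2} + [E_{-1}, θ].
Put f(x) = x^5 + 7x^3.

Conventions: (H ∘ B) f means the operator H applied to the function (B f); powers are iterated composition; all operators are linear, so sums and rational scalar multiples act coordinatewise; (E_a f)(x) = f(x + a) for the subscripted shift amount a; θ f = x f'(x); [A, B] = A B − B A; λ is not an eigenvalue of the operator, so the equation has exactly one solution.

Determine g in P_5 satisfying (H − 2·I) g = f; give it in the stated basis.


write g with unknown coordinates in the stated basis and equate coefficients in (H − 2·I) g = f
solving from the highest basis element down gives g = -(1/3)x^5 + (5/3)x^4 - (61/9)x^3 + (233/9)x^2 - 56x + 1648/27
check: H g = (1/3)x^5 + (10/3)x^4 - (59/9)x^3 + (466/9)x^2 - 112x + 3296/27
so H g − 2·g = x^5 + 7x^3 = f ✓

the image equals g(x) = -(1/3)x^5 + (5/3)x^4 - (61/9)x^3 + (233/9)x^2 - 56x + 1648/27


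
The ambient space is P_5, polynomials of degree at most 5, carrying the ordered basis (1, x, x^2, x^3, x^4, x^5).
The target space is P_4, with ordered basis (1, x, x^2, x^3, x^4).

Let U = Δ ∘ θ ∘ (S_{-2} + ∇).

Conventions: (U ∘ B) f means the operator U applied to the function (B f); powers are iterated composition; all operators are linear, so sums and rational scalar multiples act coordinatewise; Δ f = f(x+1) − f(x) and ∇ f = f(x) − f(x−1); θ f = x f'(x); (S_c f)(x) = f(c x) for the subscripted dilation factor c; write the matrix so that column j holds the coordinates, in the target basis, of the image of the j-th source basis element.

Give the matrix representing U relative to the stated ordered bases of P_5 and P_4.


the matrix is [[0, -2, 10, -21, 68, -155]; [0, 0, 16, -60, 268, -770]; [0, 0, 0, -72, 420, -1570]; [0, 0, 0, 0, 256, -1520]; [0, 0, 0, 0, 0, -800]] (rows listed top to bottom)

image of 1: 0
image of x: -2
image of x^2: 16x + 10
image of x^3: -72x^2 - 60x - 21
image of x^4: 256x^3 + 420x^2 + 268x + 68
image of x^5: -800x^4 - 1520x^3 - 1570x^2 - 770x - 155
each image's coordinates form column j of the matrix


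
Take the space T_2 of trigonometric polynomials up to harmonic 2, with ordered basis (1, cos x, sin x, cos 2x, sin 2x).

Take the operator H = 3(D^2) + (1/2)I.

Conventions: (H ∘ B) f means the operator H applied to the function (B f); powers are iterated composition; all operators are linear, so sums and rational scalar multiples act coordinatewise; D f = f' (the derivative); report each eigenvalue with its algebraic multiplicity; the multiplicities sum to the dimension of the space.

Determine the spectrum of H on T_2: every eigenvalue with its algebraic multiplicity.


λ = -23/2 (multiplicity 2), λ = -5/2 (multiplicity 2), λ = 1/2 (multiplicity 1)

image of 1: 1/2
image of cos x: -(5/2)cos x
image of sin x: -(5/2)sin x
image of cos 2x: -(23/2)cos 2x
image of sin 2x: -(23/2)sin 2x
the matrix is diagonal; its diagonal is (1/2, -5/2, -5/2, -23/2, -23/2)
for a triangular matrix the eigenvalues are the diagonal entries, with algebraic multiplicity their repetition count


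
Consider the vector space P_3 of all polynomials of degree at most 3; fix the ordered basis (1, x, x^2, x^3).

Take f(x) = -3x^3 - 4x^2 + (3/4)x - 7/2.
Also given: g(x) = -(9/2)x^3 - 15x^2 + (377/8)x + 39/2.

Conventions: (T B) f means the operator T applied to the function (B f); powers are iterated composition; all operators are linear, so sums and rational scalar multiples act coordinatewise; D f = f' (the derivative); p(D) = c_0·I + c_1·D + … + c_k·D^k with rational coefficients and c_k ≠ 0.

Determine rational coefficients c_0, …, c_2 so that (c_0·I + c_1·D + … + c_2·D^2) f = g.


p(D) = (3/2)·I + D − 3·D^2, i.e. c_0 = 3/2, c_1 = 1, c_2 = -3

D^0 f = -3x^3 - 4x^2 + (3/4)x - 7/2
D^1 f = -9x^2 - 8x + 3/4
D^2 f = -18x - 8
matching coefficients of g against c_0 f + c_1 Df + … from the top degree down determines the c_i
solution: c_0 = 3/2, c_1 = 1, c_2 = -3


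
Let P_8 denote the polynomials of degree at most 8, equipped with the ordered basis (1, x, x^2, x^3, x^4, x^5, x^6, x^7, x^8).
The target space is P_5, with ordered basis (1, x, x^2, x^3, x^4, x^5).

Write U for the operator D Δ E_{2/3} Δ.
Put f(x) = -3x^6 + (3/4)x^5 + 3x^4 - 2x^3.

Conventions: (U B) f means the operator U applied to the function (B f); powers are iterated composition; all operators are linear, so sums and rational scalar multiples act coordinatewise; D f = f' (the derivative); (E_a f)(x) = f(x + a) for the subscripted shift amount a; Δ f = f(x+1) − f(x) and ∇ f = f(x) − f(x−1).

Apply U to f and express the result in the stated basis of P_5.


g(x) = -360x^3 - 1755x^2 - 2958x - 10357/6

Δ f = -18x^5 - (165/4)x^4 - (81/2)x^3 - (51/2)x^2 - (33/4)x - 5/4
E_{2/3} Δ f = -18x^5 - (405/4)x^4 - (461/2)x^3 - (1619/6)x^2 - (1955/12)x - 4385/108
Δ E_{2/3} Δ f = -90x^4 - 585x^3 - 1479x^2 - (10357/6)x - 1565/2
D (Δ E_{2/3} Δ) f = -360x^3 - 1755x^2 - 2958x - 10357/6


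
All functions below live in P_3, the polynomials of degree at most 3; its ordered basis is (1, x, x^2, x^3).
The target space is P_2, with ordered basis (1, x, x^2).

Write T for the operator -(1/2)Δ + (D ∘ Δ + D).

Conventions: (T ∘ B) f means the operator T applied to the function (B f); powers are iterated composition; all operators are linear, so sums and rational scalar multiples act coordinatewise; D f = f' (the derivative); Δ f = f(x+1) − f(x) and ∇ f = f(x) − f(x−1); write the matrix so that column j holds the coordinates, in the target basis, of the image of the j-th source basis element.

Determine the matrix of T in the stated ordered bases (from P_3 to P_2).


the matrix is [[0, 1/2, 3/2, 5/2]; [0, 0, 1, 9/2]; [0, 0, 0, 3/2]] (rows listed top to bottom)

image of 1: 0
image of x: 1/2
image of x^2: x + 3/2
image of x^3: (3/2)x^2 + (9/2)x + 5/2
each image's coordinates form column j of the matrix


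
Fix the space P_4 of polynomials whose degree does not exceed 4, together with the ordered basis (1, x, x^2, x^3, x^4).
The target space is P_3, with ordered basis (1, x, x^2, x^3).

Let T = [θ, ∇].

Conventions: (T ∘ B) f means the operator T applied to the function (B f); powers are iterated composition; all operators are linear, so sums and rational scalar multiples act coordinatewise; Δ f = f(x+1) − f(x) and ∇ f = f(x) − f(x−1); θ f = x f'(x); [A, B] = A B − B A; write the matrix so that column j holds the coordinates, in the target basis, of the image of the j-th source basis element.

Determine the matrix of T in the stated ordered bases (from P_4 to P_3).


the matrix is [[0, -1, 2, -3, 4]; [0, 0, -2, 6, -12]; [0, 0, 0, -3, 12]; [0, 0, 0, 0, -4]] (rows listed top to bottom)

image of 1: 0
image of x: -1
image of x^2: -2x + 2
image of x^3: -3x^2 + 6x - 3
image of x^4: -4x^3 + 12x^2 - 12x + 4
each image's coordinates form column j of the matrix


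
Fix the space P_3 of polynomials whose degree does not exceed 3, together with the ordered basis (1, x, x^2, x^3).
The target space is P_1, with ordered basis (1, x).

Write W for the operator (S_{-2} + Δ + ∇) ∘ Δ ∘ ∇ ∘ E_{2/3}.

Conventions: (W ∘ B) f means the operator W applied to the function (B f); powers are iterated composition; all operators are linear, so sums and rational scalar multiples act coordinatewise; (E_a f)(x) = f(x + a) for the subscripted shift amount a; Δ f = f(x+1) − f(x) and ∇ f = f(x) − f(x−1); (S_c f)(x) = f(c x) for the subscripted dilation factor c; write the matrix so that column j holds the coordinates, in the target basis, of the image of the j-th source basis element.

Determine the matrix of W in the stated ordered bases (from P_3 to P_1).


the matrix is [[0, 0, 2, 16]; [0, 0, 0, -12]] (rows listed top to bottom)

image of 1: 0
image of x: 0
image of x^2: 2
image of x^3: -12x + 16
each image's coordinates form column j of the matrix


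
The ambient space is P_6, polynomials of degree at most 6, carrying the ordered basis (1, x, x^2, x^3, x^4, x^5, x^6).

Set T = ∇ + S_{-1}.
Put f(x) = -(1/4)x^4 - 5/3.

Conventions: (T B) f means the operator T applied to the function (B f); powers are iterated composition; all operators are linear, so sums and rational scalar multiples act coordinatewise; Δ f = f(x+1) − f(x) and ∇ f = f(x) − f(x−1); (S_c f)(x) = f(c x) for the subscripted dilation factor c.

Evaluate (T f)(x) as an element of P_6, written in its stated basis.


∇ f = -x^3 + (3/2)x^2 - x + 1/4
S_{-1} f = -(1/4)x^4 - 5/3
(∇ + S_{-1}) f = -(1/4)x^4 - x^3 + (3/2)x^2 - x - 17/12

the image equals g(x) = -(1/4)x^4 - x^3 + (3/2)x^2 - x - 17/12


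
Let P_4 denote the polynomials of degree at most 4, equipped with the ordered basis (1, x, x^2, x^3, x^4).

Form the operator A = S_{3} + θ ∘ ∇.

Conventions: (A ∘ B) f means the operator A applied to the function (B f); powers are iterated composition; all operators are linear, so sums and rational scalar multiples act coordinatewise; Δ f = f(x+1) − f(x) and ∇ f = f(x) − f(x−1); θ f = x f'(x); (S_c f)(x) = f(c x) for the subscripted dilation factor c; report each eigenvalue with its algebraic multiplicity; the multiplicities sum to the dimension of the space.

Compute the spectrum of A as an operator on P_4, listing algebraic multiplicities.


image of 1: 1
image of x: 3x
image of x^2: 9x^2 + 2x
image of x^3: 27x^3 + 6x^2 - 3x
image of x^4: 81x^4 + 12x^3 - 12x^2 + 4x
the matrix is upper triangular; its diagonal is (1, 3, 9, 27, 81)
for a triangular matrix the eigenvalues are the diagonal entries, with algebraic multiplicity their repetition count

λ = 1 (multiplicity 1), λ = 3 (multiplicity 1), λ = 9 (multiplicity 1), λ = 27 (multiplicity 1), λ = 81 (multiplicity 1)


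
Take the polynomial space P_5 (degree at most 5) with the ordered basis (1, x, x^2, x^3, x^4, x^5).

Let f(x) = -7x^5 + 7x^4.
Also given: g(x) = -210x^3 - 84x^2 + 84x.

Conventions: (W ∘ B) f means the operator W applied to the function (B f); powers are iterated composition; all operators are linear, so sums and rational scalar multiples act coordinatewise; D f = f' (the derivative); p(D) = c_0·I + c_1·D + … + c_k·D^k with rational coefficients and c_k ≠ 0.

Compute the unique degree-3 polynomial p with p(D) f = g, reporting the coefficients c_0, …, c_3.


D^0 f = -7x^5 + 7x^4
D^1 f = -35x^4 + 28x^3
D^2 f = -140x^3 + 84x^2
D^3 f = -420x^2 + 168x
matching coefficients of g against c_0 f + c_1 Df + … from the top degree down determines the c_i
solution: c_0 = 0, c_1 = 0, c_2 = 3/2, c_3 = 1/2

c_0 = 0, c_1 = 0, c_2 = 3/2, c_3 = 1/2


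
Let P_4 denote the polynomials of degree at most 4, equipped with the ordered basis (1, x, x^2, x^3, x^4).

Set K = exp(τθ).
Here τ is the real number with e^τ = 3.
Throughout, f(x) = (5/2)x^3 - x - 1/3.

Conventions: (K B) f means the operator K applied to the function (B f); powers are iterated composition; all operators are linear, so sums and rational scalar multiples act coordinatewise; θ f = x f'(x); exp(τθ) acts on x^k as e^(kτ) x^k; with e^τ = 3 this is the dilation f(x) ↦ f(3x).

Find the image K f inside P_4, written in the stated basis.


the result is g(x) = (135/2)x^3 - 3x - 1/3

exp(τθ) x^k = e^(kτ) x^k; with e^τ = 3 this sends x^k to 3^k x^k
x ↦ 3 x
x^3 ↦ 27 x^3
applying this coordinatewise to f: exp(τθ) f = (135/2)x^3 - 3x - 1/3


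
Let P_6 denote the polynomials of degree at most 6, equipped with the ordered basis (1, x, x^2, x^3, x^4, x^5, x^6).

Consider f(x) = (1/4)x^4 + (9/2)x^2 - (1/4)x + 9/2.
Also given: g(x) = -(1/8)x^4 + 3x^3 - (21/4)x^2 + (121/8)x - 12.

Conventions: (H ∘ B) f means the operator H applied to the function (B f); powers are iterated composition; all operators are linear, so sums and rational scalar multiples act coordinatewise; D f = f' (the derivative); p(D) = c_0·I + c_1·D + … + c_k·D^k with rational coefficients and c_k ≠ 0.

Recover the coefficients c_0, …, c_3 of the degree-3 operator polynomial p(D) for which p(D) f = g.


D^0 f = (1/4)x^4 + (9/2)x^2 - (1/4)x + 9/2
D^1 f = x^3 + 9x - 1/4
D^2 f = 3x^2 + 9
D^3 f = 6x
matching coefficients of g against c_0 f + c_1 Df + … from the top degree down determines the c_i
solution: c_0 = -1/2, c_1 = 3, c_2 = -1, c_3 = -2

c_0 = -1/2, c_1 = 3, c_2 = -1, c_3 = -2


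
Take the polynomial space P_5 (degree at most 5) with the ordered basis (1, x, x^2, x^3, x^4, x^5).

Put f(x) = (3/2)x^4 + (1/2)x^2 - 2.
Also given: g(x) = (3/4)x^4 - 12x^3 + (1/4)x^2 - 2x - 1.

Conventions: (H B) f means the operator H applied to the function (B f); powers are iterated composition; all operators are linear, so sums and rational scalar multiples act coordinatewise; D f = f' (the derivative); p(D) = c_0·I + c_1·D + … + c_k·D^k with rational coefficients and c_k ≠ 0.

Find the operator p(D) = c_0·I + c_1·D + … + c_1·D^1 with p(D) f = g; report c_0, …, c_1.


D^0 f = (3/2)x^4 + (1/2)x^2 - 2
D^1 f = 6x^3 + x
matching coefficients of g against c_0 f + c_1 Df + … from the top degree down determines the c_i
solution: c_0 = 1/2, c_1 = -2

p(D) = (1/2)·I − 2·D, i.e. c_0 = 1/2, c_1 = -2


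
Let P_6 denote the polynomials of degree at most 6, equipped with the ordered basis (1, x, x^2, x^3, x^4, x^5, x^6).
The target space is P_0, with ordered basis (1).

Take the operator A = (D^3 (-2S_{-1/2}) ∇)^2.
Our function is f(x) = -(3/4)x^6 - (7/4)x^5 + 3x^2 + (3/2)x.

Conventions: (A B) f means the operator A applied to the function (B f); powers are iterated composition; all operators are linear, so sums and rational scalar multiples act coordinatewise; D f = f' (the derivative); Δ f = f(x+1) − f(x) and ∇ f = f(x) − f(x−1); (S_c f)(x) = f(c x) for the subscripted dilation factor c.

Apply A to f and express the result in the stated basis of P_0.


the image equals g(x) = 0

∇ f = -(9/2)x^5 + (5/2)x^4 + (5/2)x^3 - (25/4)x^2 + (41/4)x - 5/2
S_{-1/2} ∇ f = (9/64)x^5 + (5/32)x^4 - (5/16)x^3 - (25/16)x^2 - (41/8)x - 5/2
(-2S_{-1/2}) ∇ f = -(9/32)x^5 - (5/16)x^4 + (5/8)x^3 + (25/8)x^2 + (41/4)x + 5
D (-2S_{-1/2}) ∇ f = -(45/32)x^4 - (5/4)x^3 + (15/8)x^2 + (25/4)x + 41/4
D D (-2S_{-1/2}) ∇ f = -(45/8)x^3 - (15/4)x^2 + (15/4)x + 25/4
D D D (-2S_{-1/2}) ∇ f = -(135/8)x^2 - (15/2)x + 15/4
∇ (D^3 (-2S_{-1/2}) ∇) f = -(135/4)x + 75/8
S_{-1/2} ∇ (D^3 (-2S_{-1/2}) ∇) f = (135/8)x + 75/8
(-2S_{-1/2}) ∇ (D^3 (-2S_{-1/2}) ∇) f = -(135/4)x - 75/4
D (-2S_{-1/2}) ∇ (D^3 (-2S_{-1/2}) ∇) f = -135/4
D D (-2S_{-1/2}) ∇ (D^3 (-2S_{-1/2}) ∇) f = 0
D D D (-2S_{-1/2}) ∇ (D^3 (-2S_{-1/2}) ∇) f = 0


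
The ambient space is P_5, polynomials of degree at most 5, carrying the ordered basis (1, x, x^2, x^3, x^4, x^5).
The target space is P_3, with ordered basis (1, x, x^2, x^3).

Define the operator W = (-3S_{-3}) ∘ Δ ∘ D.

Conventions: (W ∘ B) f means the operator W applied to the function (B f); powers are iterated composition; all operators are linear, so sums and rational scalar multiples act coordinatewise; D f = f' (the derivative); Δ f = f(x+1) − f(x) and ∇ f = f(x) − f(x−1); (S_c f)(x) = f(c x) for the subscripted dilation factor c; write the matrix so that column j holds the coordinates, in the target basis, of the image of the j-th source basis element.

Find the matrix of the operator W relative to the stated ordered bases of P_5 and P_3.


image of 1: 0
image of x: 0
image of x^2: -6
image of x^3: 54x - 9
image of x^4: -324x^2 + 108x - 12
image of x^5: 1620x^3 - 810x^2 + 180x - 15
each image's coordinates form column j of the matrix

the matrix is [[0, 0, -6, -9, -12, -15]; [0, 0, 0, 54, 108, 180]; [0, 0, 0, 0, -324, -810]; [0, 0, 0, 0, 0, 1620]] (rows listed top to bottom)


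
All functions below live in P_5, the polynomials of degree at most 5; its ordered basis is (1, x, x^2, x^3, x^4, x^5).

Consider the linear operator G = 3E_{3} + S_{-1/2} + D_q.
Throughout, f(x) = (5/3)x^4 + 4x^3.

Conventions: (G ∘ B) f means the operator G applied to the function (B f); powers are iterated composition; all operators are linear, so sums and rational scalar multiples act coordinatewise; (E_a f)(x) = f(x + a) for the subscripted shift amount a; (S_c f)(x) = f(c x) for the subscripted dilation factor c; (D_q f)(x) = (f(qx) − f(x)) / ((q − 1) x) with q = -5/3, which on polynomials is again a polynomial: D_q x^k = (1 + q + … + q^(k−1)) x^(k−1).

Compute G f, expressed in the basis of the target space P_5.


the result is g(x) = (245/48)x^4 + (10903/162)x^3 + (3478/9)x^2 + 864x + 729

E_{3} f = (5/3)x^4 + 24x^3 + 126x^2 + 288x + 243
(3E_{3}) f = 5x^4 + 72x^3 + 378x^2 + 864x + 729
S_{-1/2} f = (5/48)x^4 - (1/2)x^3
D_q f = -(340/81)x^3 + (76/9)x^2
(3E_{3} + S_{-1/2} + D_q) f = (245/48)x^4 + (10903/162)x^3 + (3478/9)x^2 + 864x + 729


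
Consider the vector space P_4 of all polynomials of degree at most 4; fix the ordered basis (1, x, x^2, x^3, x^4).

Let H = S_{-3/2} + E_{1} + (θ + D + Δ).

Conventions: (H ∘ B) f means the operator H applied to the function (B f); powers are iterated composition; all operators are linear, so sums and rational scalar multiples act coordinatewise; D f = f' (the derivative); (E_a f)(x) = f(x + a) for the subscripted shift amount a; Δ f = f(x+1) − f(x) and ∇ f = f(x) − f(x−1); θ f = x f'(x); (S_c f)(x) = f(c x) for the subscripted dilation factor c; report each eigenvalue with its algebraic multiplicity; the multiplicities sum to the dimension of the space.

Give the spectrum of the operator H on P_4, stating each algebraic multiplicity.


λ = 1/2 (multiplicity 1), λ = 5/8 (multiplicity 1), λ = 2 (multiplicity 1), λ = 21/4 (multiplicity 1), λ = 161/16 (multiplicity 1)

image of 1: 2
image of x: (1/2)x + 3
image of x^2: (21/4)x^2 + 6x + 2
image of x^3: (5/8)x^3 + 9x^2 + 6x + 2
image of x^4: (161/16)x^4 + 12x^3 + 12x^2 + 8x + 2
the matrix is upper triangular; its diagonal is (2, 1/2, 21/4, 5/8, 161/16)
for a triangular matrix the eigenvalues are the diagonal entries, with algebraic multiplicity their repetition count


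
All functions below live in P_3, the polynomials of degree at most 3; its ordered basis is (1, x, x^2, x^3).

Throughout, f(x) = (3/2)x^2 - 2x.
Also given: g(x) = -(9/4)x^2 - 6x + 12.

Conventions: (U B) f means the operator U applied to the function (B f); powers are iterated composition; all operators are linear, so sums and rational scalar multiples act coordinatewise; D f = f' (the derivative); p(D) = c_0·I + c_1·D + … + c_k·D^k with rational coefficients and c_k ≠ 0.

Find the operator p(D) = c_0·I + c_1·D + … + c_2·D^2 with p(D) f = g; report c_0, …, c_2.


D^0 f = (3/2)x^2 - 2x
D^1 f = 3x - 2
D^2 f = 3
matching coefficients of g against c_0 f + c_1 Df + … from the top degree down determines the c_i
solution: c_0 = -3/2, c_1 = -3, c_2 = 2

p(D) = -(3/2)·I − 3·D + 2·D^2, i.e. c_0 = -3/2, c_1 = -3, c_2 = 2


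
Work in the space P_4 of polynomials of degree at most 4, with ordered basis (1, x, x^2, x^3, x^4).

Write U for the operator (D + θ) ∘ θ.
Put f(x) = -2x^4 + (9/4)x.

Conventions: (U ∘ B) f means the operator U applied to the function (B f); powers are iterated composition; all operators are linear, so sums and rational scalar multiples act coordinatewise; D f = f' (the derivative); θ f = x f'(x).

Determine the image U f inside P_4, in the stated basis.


θ f = -8x^4 + (9/4)x
D θ f = -32x^3 + 9/4
θ θ f = -32x^4 + (9/4)x
(D + θ) θ f = -32x^4 - 32x^3 + (9/4)x + 9/4

the result is g(x) = -32x^4 - 32x^3 + (9/4)x + 9/4


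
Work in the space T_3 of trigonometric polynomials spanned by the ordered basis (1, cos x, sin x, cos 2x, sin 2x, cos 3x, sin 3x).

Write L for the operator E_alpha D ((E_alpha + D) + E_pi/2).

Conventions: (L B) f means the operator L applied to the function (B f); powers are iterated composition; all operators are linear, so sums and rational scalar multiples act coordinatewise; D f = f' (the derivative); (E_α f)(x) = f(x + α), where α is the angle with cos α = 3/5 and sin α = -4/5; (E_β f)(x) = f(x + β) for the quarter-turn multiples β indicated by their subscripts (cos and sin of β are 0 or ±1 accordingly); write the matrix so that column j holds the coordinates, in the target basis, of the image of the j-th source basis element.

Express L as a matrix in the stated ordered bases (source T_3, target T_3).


image of 1: 0
image of cos x: -(6/25)cos x - (33/25)sin x
image of sin x: (33/25)cos x - (6/25)sin x
image of cos 2x: -(1172/625)cos 2x - (1696/625)sin 2x
image of sin 2x: (1696/625)cos 2x - (1172/625)sin 2x
image of cos 3x: (56862/15625)cos 3x - (68259/15625)sin 3x
image of sin 3x: (68259/15625)cos 3x + (56862/15625)sin 3x
each image's coordinates form column j of the matrix

the matrix is [[0, 0, 0, 0, 0, 0, 0]; [0, -6/25, 33/25, 0, 0, 0, 0]; [0, -33/25, -6/25, 0, 0, 0, 0]; [0, 0, 0, -1172/625, 1696/625, 0, 0]; [0, 0, 0, -1696/625, -1172/625, 0, 0]; [0, 0, 0, 0, 0, 56862/15625, 68259/15625]; [0, 0, 0, 0, 0, -68259/15625, 56862/15625]] (rows listed top to bottom)


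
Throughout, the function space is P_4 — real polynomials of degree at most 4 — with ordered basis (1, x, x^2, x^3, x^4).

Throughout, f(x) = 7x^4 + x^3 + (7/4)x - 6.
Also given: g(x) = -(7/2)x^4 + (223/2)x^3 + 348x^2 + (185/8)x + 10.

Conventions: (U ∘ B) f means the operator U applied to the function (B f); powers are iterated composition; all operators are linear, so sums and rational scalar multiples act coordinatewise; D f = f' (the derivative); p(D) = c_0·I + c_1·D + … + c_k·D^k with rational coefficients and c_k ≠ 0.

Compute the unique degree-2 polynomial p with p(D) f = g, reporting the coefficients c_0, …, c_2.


D^0 f = 7x^4 + x^3 + (7/4)x - 6
D^1 f = 28x^3 + 3x^2 + 7/4
D^2 f = 84x^2 + 6x
matching coefficients of g against c_0 f + c_1 Df + … from the top degree down determines the c_i
solution: c_0 = -1/2, c_1 = 4, c_2 = 4

c_0 = -1/2, c_1 = 4, c_2 = 4


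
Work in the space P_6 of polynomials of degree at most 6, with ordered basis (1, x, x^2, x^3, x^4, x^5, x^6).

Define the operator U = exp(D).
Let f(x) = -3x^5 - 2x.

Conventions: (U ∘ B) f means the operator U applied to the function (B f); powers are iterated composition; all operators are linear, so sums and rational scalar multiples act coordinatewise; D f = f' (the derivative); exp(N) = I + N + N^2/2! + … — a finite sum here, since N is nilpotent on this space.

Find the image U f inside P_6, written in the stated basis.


order-1 term: -15x^4 - 2
order-2 term: -30x^3
order-3 term: -30x^2
order-4 term: -15x
order-5 term: -3
the series for exp(D) f terminates at order 5
exp(D) f = -3x^5 - 15x^4 - 30x^3 - 30x^2 - 17x - 5

the result is g(x) = -3x^5 - 15x^4 - 30x^3 - 30x^2 - 17x - 5


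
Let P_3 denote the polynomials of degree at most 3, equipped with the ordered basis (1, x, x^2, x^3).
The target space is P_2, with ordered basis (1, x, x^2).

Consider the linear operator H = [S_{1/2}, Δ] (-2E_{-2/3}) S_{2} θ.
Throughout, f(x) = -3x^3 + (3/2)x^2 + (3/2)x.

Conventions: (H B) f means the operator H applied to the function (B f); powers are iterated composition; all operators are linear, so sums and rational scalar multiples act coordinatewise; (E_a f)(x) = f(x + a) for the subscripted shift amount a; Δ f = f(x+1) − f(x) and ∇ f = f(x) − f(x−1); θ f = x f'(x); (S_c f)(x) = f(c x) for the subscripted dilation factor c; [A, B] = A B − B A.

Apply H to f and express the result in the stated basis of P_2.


the result is g(x) = 54x^2 + 6x + 1

θ f = -9x^3 + 3x^2 + (3/2)x
S_{2} θ f = -72x^3 + 12x^2 + 3x
E_{-2/3} (S_{2} θ) f = -72x^3 + 156x^2 - 109x + 74/3
(-2E_{-2/3}) (S_{2} θ) f = 144x^3 - 312x^2 + 218x - 148/3
Δ (-2E_{-2/3}) (S_{2} θ) f = 432x^2 - 192x + 50
S_{1/2} Δ (-2E_{-2/3}) (S_{2} θ) f = 108x^2 - 96x + 50
S_{1/2} (-2E_{-2/3}) (S_{2} θ) f = 18x^3 - 78x^2 + 109x - 148/3
Δ S_{1/2} (-2E_{-2/3}) (S_{2} θ) f = 54x^2 - 102x + 49
[S_{1/2}, Δ] (-2E_{-2/3}) (S_{2} θ) f = 54x^2 + 6x + 1


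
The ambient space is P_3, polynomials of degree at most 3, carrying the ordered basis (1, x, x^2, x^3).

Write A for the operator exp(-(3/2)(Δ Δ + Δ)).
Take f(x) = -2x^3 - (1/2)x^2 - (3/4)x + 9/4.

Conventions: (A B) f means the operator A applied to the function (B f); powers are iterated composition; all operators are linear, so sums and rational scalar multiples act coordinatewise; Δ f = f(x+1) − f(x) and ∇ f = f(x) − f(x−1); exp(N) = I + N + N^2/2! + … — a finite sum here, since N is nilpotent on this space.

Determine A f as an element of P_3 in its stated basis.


the result is g(x) = -2x^3 + (17/2)x^2 + (57/4)x - 33/4

order-1 term: 9x^2 + (57/2)x + 195/8
order-2 term: -(27/2)x - 333/8
order-3 term: 27/4
the series for exp(-(3/2)(Δ Δ + Δ)) f terminates at order 3
exp(-(3/2)(Δ Δ + Δ)) f = -2x^3 + (17/2)x^2 + (57/4)x - 33/4


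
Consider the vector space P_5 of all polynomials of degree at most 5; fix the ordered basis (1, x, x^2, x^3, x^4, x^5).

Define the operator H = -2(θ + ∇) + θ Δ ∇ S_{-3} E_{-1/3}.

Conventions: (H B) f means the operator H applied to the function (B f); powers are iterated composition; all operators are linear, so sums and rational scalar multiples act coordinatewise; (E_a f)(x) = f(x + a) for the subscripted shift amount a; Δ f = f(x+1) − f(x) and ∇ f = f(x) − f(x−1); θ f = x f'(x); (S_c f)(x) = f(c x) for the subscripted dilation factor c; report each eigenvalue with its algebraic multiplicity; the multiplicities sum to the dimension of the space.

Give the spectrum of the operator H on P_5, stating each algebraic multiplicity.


image of 1: 0
image of x: -2x - 2
image of x^2: -4x^2 - 4x + 2
image of x^3: -6x^3 - 6x^2 - 156x - 2
image of x^4: -8x^4 - 8x^3 + 1956x^2 + 208x + 2
image of x^5: -10x^5 - 10x^4 - 14560x^3 - 3260x^2 - 2600x - 2
the matrix is upper triangular; its diagonal is (0, -2, -4, -6, -8, -10)
for a triangular matrix the eigenvalues are the diagonal entries, with algebraic multiplicity their repetition count

λ = -10 (multiplicity 1), λ = -8 (multiplicity 1), λ = -6 (multiplicity 1), λ = -4 (multiplicity 1), λ = -2 (multiplicity 1), λ = 0 (multiplicity 1)


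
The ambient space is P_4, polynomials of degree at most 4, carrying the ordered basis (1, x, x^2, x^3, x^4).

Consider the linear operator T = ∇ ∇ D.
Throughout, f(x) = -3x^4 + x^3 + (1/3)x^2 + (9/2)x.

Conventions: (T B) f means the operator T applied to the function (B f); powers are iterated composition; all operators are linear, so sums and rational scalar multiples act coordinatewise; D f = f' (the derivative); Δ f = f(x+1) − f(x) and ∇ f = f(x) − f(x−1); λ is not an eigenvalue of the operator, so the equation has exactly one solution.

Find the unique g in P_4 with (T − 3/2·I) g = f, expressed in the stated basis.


write g with unknown coordinates in the stated basis and equate coefficients in (T − 3/2·I) g = f
solving from the highest basis element down gives g = 2x^4 - (2/3)x^3 - (2/9)x^2 + 29x - 104/3
check: T g = 48x - 52
so T g − 3/2·g = -3x^4 + x^3 + (1/3)x^2 + (9/2)x = f ✓

the result is g(x) = 2x^4 - (2/3)x^3 - (2/9)x^2 + 29x - 104/3
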